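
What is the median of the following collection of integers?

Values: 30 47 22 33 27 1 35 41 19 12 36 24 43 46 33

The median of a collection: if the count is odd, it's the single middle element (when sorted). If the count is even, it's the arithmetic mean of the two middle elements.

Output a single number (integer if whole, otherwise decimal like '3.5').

Answer: 33

Derivation:
Step 1: insert 30 -> lo=[30] (size 1, max 30) hi=[] (size 0) -> median=30
Step 2: insert 47 -> lo=[30] (size 1, max 30) hi=[47] (size 1, min 47) -> median=38.5
Step 3: insert 22 -> lo=[22, 30] (size 2, max 30) hi=[47] (size 1, min 47) -> median=30
Step 4: insert 33 -> lo=[22, 30] (size 2, max 30) hi=[33, 47] (size 2, min 33) -> median=31.5
Step 5: insert 27 -> lo=[22, 27, 30] (size 3, max 30) hi=[33, 47] (size 2, min 33) -> median=30
Step 6: insert 1 -> lo=[1, 22, 27] (size 3, max 27) hi=[30, 33, 47] (size 3, min 30) -> median=28.5
Step 7: insert 35 -> lo=[1, 22, 27, 30] (size 4, max 30) hi=[33, 35, 47] (size 3, min 33) -> median=30
Step 8: insert 41 -> lo=[1, 22, 27, 30] (size 4, max 30) hi=[33, 35, 41, 47] (size 4, min 33) -> median=31.5
Step 9: insert 19 -> lo=[1, 19, 22, 27, 30] (size 5, max 30) hi=[33, 35, 41, 47] (size 4, min 33) -> median=30
Step 10: insert 12 -> lo=[1, 12, 19, 22, 27] (size 5, max 27) hi=[30, 33, 35, 41, 47] (size 5, min 30) -> median=28.5
Step 11: insert 36 -> lo=[1, 12, 19, 22, 27, 30] (size 6, max 30) hi=[33, 35, 36, 41, 47] (size 5, min 33) -> median=30
Step 12: insert 24 -> lo=[1, 12, 19, 22, 24, 27] (size 6, max 27) hi=[30, 33, 35, 36, 41, 47] (size 6, min 30) -> median=28.5
Step 13: insert 43 -> lo=[1, 12, 19, 22, 24, 27, 30] (size 7, max 30) hi=[33, 35, 36, 41, 43, 47] (size 6, min 33) -> median=30
Step 14: insert 46 -> lo=[1, 12, 19, 22, 24, 27, 30] (size 7, max 30) hi=[33, 35, 36, 41, 43, 46, 47] (size 7, min 33) -> median=31.5
Step 15: insert 33 -> lo=[1, 12, 19, 22, 24, 27, 30, 33] (size 8, max 33) hi=[33, 35, 36, 41, 43, 46, 47] (size 7, min 33) -> median=33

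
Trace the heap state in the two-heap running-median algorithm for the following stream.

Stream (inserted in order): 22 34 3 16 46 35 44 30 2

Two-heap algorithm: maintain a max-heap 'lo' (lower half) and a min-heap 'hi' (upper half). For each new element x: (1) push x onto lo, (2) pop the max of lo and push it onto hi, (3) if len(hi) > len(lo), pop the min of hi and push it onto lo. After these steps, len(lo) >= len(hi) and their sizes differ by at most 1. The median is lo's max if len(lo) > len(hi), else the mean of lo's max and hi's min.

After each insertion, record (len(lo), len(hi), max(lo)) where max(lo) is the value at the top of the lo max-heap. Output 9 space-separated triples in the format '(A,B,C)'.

Step 1: insert 22 -> lo=[22] hi=[] -> (len(lo)=1, len(hi)=0, max(lo)=22)
Step 2: insert 34 -> lo=[22] hi=[34] -> (len(lo)=1, len(hi)=1, max(lo)=22)
Step 3: insert 3 -> lo=[3, 22] hi=[34] -> (len(lo)=2, len(hi)=1, max(lo)=22)
Step 4: insert 16 -> lo=[3, 16] hi=[22, 34] -> (len(lo)=2, len(hi)=2, max(lo)=16)
Step 5: insert 46 -> lo=[3, 16, 22] hi=[34, 46] -> (len(lo)=3, len(hi)=2, max(lo)=22)
Step 6: insert 35 -> lo=[3, 16, 22] hi=[34, 35, 46] -> (len(lo)=3, len(hi)=3, max(lo)=22)
Step 7: insert 44 -> lo=[3, 16, 22, 34] hi=[35, 44, 46] -> (len(lo)=4, len(hi)=3, max(lo)=34)
Step 8: insert 30 -> lo=[3, 16, 22, 30] hi=[34, 35, 44, 46] -> (len(lo)=4, len(hi)=4, max(lo)=30)
Step 9: insert 2 -> lo=[2, 3, 16, 22, 30] hi=[34, 35, 44, 46] -> (len(lo)=5, len(hi)=4, max(lo)=30)

Answer: (1,0,22) (1,1,22) (2,1,22) (2,2,16) (3,2,22) (3,3,22) (4,3,34) (4,4,30) (5,4,30)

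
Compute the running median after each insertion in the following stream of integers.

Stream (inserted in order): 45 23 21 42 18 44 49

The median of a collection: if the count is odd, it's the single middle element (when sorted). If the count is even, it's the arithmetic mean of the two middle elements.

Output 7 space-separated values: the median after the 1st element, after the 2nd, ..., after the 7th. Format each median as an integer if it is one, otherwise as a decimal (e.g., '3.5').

Step 1: insert 45 -> lo=[45] (size 1, max 45) hi=[] (size 0) -> median=45
Step 2: insert 23 -> lo=[23] (size 1, max 23) hi=[45] (size 1, min 45) -> median=34
Step 3: insert 21 -> lo=[21, 23] (size 2, max 23) hi=[45] (size 1, min 45) -> median=23
Step 4: insert 42 -> lo=[21, 23] (size 2, max 23) hi=[42, 45] (size 2, min 42) -> median=32.5
Step 5: insert 18 -> lo=[18, 21, 23] (size 3, max 23) hi=[42, 45] (size 2, min 42) -> median=23
Step 6: insert 44 -> lo=[18, 21, 23] (size 3, max 23) hi=[42, 44, 45] (size 3, min 42) -> median=32.5
Step 7: insert 49 -> lo=[18, 21, 23, 42] (size 4, max 42) hi=[44, 45, 49] (size 3, min 44) -> median=42

Answer: 45 34 23 32.5 23 32.5 42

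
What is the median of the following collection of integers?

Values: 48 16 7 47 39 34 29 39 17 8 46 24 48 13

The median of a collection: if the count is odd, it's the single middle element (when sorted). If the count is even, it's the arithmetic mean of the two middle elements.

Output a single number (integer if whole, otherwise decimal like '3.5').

Answer: 31.5

Derivation:
Step 1: insert 48 -> lo=[48] (size 1, max 48) hi=[] (size 0) -> median=48
Step 2: insert 16 -> lo=[16] (size 1, max 16) hi=[48] (size 1, min 48) -> median=32
Step 3: insert 7 -> lo=[7, 16] (size 2, max 16) hi=[48] (size 1, min 48) -> median=16
Step 4: insert 47 -> lo=[7, 16] (size 2, max 16) hi=[47, 48] (size 2, min 47) -> median=31.5
Step 5: insert 39 -> lo=[7, 16, 39] (size 3, max 39) hi=[47, 48] (size 2, min 47) -> median=39
Step 6: insert 34 -> lo=[7, 16, 34] (size 3, max 34) hi=[39, 47, 48] (size 3, min 39) -> median=36.5
Step 7: insert 29 -> lo=[7, 16, 29, 34] (size 4, max 34) hi=[39, 47, 48] (size 3, min 39) -> median=34
Step 8: insert 39 -> lo=[7, 16, 29, 34] (size 4, max 34) hi=[39, 39, 47, 48] (size 4, min 39) -> median=36.5
Step 9: insert 17 -> lo=[7, 16, 17, 29, 34] (size 5, max 34) hi=[39, 39, 47, 48] (size 4, min 39) -> median=34
Step 10: insert 8 -> lo=[7, 8, 16, 17, 29] (size 5, max 29) hi=[34, 39, 39, 47, 48] (size 5, min 34) -> median=31.5
Step 11: insert 46 -> lo=[7, 8, 16, 17, 29, 34] (size 6, max 34) hi=[39, 39, 46, 47, 48] (size 5, min 39) -> median=34
Step 12: insert 24 -> lo=[7, 8, 16, 17, 24, 29] (size 6, max 29) hi=[34, 39, 39, 46, 47, 48] (size 6, min 34) -> median=31.5
Step 13: insert 48 -> lo=[7, 8, 16, 17, 24, 29, 34] (size 7, max 34) hi=[39, 39, 46, 47, 48, 48] (size 6, min 39) -> median=34
Step 14: insert 13 -> lo=[7, 8, 13, 16, 17, 24, 29] (size 7, max 29) hi=[34, 39, 39, 46, 47, 48, 48] (size 7, min 34) -> median=31.5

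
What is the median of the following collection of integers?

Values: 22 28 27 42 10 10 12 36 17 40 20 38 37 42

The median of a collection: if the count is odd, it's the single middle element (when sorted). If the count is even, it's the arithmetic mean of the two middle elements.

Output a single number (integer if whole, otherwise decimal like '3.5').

Step 1: insert 22 -> lo=[22] (size 1, max 22) hi=[] (size 0) -> median=22
Step 2: insert 28 -> lo=[22] (size 1, max 22) hi=[28] (size 1, min 28) -> median=25
Step 3: insert 27 -> lo=[22, 27] (size 2, max 27) hi=[28] (size 1, min 28) -> median=27
Step 4: insert 42 -> lo=[22, 27] (size 2, max 27) hi=[28, 42] (size 2, min 28) -> median=27.5
Step 5: insert 10 -> lo=[10, 22, 27] (size 3, max 27) hi=[28, 42] (size 2, min 28) -> median=27
Step 6: insert 10 -> lo=[10, 10, 22] (size 3, max 22) hi=[27, 28, 42] (size 3, min 27) -> median=24.5
Step 7: insert 12 -> lo=[10, 10, 12, 22] (size 4, max 22) hi=[27, 28, 42] (size 3, min 27) -> median=22
Step 8: insert 36 -> lo=[10, 10, 12, 22] (size 4, max 22) hi=[27, 28, 36, 42] (size 4, min 27) -> median=24.5
Step 9: insert 17 -> lo=[10, 10, 12, 17, 22] (size 5, max 22) hi=[27, 28, 36, 42] (size 4, min 27) -> median=22
Step 10: insert 40 -> lo=[10, 10, 12, 17, 22] (size 5, max 22) hi=[27, 28, 36, 40, 42] (size 5, min 27) -> median=24.5
Step 11: insert 20 -> lo=[10, 10, 12, 17, 20, 22] (size 6, max 22) hi=[27, 28, 36, 40, 42] (size 5, min 27) -> median=22
Step 12: insert 38 -> lo=[10, 10, 12, 17, 20, 22] (size 6, max 22) hi=[27, 28, 36, 38, 40, 42] (size 6, min 27) -> median=24.5
Step 13: insert 37 -> lo=[10, 10, 12, 17, 20, 22, 27] (size 7, max 27) hi=[28, 36, 37, 38, 40, 42] (size 6, min 28) -> median=27
Step 14: insert 42 -> lo=[10, 10, 12, 17, 20, 22, 27] (size 7, max 27) hi=[28, 36, 37, 38, 40, 42, 42] (size 7, min 28) -> median=27.5

Answer: 27.5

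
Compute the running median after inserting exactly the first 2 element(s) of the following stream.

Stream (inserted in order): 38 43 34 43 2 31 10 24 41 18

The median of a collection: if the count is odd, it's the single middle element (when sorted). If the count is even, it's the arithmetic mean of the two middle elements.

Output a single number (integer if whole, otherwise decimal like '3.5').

Answer: 40.5

Derivation:
Step 1: insert 38 -> lo=[38] (size 1, max 38) hi=[] (size 0) -> median=38
Step 2: insert 43 -> lo=[38] (size 1, max 38) hi=[43] (size 1, min 43) -> median=40.5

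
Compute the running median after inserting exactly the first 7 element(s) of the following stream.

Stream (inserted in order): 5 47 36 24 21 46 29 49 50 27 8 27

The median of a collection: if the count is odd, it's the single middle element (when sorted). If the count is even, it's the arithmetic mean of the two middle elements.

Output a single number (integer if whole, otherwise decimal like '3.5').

Step 1: insert 5 -> lo=[5] (size 1, max 5) hi=[] (size 0) -> median=5
Step 2: insert 47 -> lo=[5] (size 1, max 5) hi=[47] (size 1, min 47) -> median=26
Step 3: insert 36 -> lo=[5, 36] (size 2, max 36) hi=[47] (size 1, min 47) -> median=36
Step 4: insert 24 -> lo=[5, 24] (size 2, max 24) hi=[36, 47] (size 2, min 36) -> median=30
Step 5: insert 21 -> lo=[5, 21, 24] (size 3, max 24) hi=[36, 47] (size 2, min 36) -> median=24
Step 6: insert 46 -> lo=[5, 21, 24] (size 3, max 24) hi=[36, 46, 47] (size 3, min 36) -> median=30
Step 7: insert 29 -> lo=[5, 21, 24, 29] (size 4, max 29) hi=[36, 46, 47] (size 3, min 36) -> median=29

Answer: 29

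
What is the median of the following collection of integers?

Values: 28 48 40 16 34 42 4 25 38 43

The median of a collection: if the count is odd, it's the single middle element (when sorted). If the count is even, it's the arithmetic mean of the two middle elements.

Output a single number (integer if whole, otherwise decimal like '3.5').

Answer: 36

Derivation:
Step 1: insert 28 -> lo=[28] (size 1, max 28) hi=[] (size 0) -> median=28
Step 2: insert 48 -> lo=[28] (size 1, max 28) hi=[48] (size 1, min 48) -> median=38
Step 3: insert 40 -> lo=[28, 40] (size 2, max 40) hi=[48] (size 1, min 48) -> median=40
Step 4: insert 16 -> lo=[16, 28] (size 2, max 28) hi=[40, 48] (size 2, min 40) -> median=34
Step 5: insert 34 -> lo=[16, 28, 34] (size 3, max 34) hi=[40, 48] (size 2, min 40) -> median=34
Step 6: insert 42 -> lo=[16, 28, 34] (size 3, max 34) hi=[40, 42, 48] (size 3, min 40) -> median=37
Step 7: insert 4 -> lo=[4, 16, 28, 34] (size 4, max 34) hi=[40, 42, 48] (size 3, min 40) -> median=34
Step 8: insert 25 -> lo=[4, 16, 25, 28] (size 4, max 28) hi=[34, 40, 42, 48] (size 4, min 34) -> median=31
Step 9: insert 38 -> lo=[4, 16, 25, 28, 34] (size 5, max 34) hi=[38, 40, 42, 48] (size 4, min 38) -> median=34
Step 10: insert 43 -> lo=[4, 16, 25, 28, 34] (size 5, max 34) hi=[38, 40, 42, 43, 48] (size 5, min 38) -> median=36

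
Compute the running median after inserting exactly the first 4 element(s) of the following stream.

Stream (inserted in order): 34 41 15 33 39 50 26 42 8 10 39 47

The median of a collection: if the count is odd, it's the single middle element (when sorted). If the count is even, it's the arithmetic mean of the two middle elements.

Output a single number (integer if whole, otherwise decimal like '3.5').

Step 1: insert 34 -> lo=[34] (size 1, max 34) hi=[] (size 0) -> median=34
Step 2: insert 41 -> lo=[34] (size 1, max 34) hi=[41] (size 1, min 41) -> median=37.5
Step 3: insert 15 -> lo=[15, 34] (size 2, max 34) hi=[41] (size 1, min 41) -> median=34
Step 4: insert 33 -> lo=[15, 33] (size 2, max 33) hi=[34, 41] (size 2, min 34) -> median=33.5

Answer: 33.5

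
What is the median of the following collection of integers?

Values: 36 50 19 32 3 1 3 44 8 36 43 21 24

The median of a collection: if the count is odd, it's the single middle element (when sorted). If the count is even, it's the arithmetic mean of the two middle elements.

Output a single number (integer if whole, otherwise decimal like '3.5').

Answer: 24

Derivation:
Step 1: insert 36 -> lo=[36] (size 1, max 36) hi=[] (size 0) -> median=36
Step 2: insert 50 -> lo=[36] (size 1, max 36) hi=[50] (size 1, min 50) -> median=43
Step 3: insert 19 -> lo=[19, 36] (size 2, max 36) hi=[50] (size 1, min 50) -> median=36
Step 4: insert 32 -> lo=[19, 32] (size 2, max 32) hi=[36, 50] (size 2, min 36) -> median=34
Step 5: insert 3 -> lo=[3, 19, 32] (size 3, max 32) hi=[36, 50] (size 2, min 36) -> median=32
Step 6: insert 1 -> lo=[1, 3, 19] (size 3, max 19) hi=[32, 36, 50] (size 3, min 32) -> median=25.5
Step 7: insert 3 -> lo=[1, 3, 3, 19] (size 4, max 19) hi=[32, 36, 50] (size 3, min 32) -> median=19
Step 8: insert 44 -> lo=[1, 3, 3, 19] (size 4, max 19) hi=[32, 36, 44, 50] (size 4, min 32) -> median=25.5
Step 9: insert 8 -> lo=[1, 3, 3, 8, 19] (size 5, max 19) hi=[32, 36, 44, 50] (size 4, min 32) -> median=19
Step 10: insert 36 -> lo=[1, 3, 3, 8, 19] (size 5, max 19) hi=[32, 36, 36, 44, 50] (size 5, min 32) -> median=25.5
Step 11: insert 43 -> lo=[1, 3, 3, 8, 19, 32] (size 6, max 32) hi=[36, 36, 43, 44, 50] (size 5, min 36) -> median=32
Step 12: insert 21 -> lo=[1, 3, 3, 8, 19, 21] (size 6, max 21) hi=[32, 36, 36, 43, 44, 50] (size 6, min 32) -> median=26.5
Step 13: insert 24 -> lo=[1, 3, 3, 8, 19, 21, 24] (size 7, max 24) hi=[32, 36, 36, 43, 44, 50] (size 6, min 32) -> median=24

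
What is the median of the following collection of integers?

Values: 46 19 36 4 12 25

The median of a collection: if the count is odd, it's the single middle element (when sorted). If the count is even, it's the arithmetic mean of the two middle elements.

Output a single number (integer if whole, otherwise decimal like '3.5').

Step 1: insert 46 -> lo=[46] (size 1, max 46) hi=[] (size 0) -> median=46
Step 2: insert 19 -> lo=[19] (size 1, max 19) hi=[46] (size 1, min 46) -> median=32.5
Step 3: insert 36 -> lo=[19, 36] (size 2, max 36) hi=[46] (size 1, min 46) -> median=36
Step 4: insert 4 -> lo=[4, 19] (size 2, max 19) hi=[36, 46] (size 2, min 36) -> median=27.5
Step 5: insert 12 -> lo=[4, 12, 19] (size 3, max 19) hi=[36, 46] (size 2, min 36) -> median=19
Step 6: insert 25 -> lo=[4, 12, 19] (size 3, max 19) hi=[25, 36, 46] (size 3, min 25) -> median=22

Answer: 22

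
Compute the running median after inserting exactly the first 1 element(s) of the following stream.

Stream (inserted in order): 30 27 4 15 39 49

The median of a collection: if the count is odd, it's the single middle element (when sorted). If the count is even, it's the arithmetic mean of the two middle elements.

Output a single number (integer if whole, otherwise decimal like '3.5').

Step 1: insert 30 -> lo=[30] (size 1, max 30) hi=[] (size 0) -> median=30

Answer: 30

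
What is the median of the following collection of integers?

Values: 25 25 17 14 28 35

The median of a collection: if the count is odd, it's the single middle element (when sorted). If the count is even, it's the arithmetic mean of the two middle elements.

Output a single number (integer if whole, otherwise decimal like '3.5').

Step 1: insert 25 -> lo=[25] (size 1, max 25) hi=[] (size 0) -> median=25
Step 2: insert 25 -> lo=[25] (size 1, max 25) hi=[25] (size 1, min 25) -> median=25
Step 3: insert 17 -> lo=[17, 25] (size 2, max 25) hi=[25] (size 1, min 25) -> median=25
Step 4: insert 14 -> lo=[14, 17] (size 2, max 17) hi=[25, 25] (size 2, min 25) -> median=21
Step 5: insert 28 -> lo=[14, 17, 25] (size 3, max 25) hi=[25, 28] (size 2, min 25) -> median=25
Step 6: insert 35 -> lo=[14, 17, 25] (size 3, max 25) hi=[25, 28, 35] (size 3, min 25) -> median=25

Answer: 25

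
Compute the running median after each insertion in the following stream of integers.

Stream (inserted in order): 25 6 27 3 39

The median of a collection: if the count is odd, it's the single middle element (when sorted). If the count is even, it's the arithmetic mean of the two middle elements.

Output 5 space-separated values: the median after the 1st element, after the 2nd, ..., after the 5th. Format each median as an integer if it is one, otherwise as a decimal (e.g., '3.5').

Answer: 25 15.5 25 15.5 25

Derivation:
Step 1: insert 25 -> lo=[25] (size 1, max 25) hi=[] (size 0) -> median=25
Step 2: insert 6 -> lo=[6] (size 1, max 6) hi=[25] (size 1, min 25) -> median=15.5
Step 3: insert 27 -> lo=[6, 25] (size 2, max 25) hi=[27] (size 1, min 27) -> median=25
Step 4: insert 3 -> lo=[3, 6] (size 2, max 6) hi=[25, 27] (size 2, min 25) -> median=15.5
Step 5: insert 39 -> lo=[3, 6, 25] (size 3, max 25) hi=[27, 39] (size 2, min 27) -> median=25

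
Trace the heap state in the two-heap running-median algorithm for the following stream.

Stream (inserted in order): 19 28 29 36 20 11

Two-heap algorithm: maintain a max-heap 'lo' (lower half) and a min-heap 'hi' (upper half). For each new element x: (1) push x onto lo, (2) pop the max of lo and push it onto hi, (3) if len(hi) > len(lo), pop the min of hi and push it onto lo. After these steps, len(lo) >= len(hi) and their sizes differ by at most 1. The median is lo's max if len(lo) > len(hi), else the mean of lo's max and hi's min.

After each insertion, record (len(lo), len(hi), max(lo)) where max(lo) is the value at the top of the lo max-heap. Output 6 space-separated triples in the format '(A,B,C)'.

Step 1: insert 19 -> lo=[19] hi=[] -> (len(lo)=1, len(hi)=0, max(lo)=19)
Step 2: insert 28 -> lo=[19] hi=[28] -> (len(lo)=1, len(hi)=1, max(lo)=19)
Step 3: insert 29 -> lo=[19, 28] hi=[29] -> (len(lo)=2, len(hi)=1, max(lo)=28)
Step 4: insert 36 -> lo=[19, 28] hi=[29, 36] -> (len(lo)=2, len(hi)=2, max(lo)=28)
Step 5: insert 20 -> lo=[19, 20, 28] hi=[29, 36] -> (len(lo)=3, len(hi)=2, max(lo)=28)
Step 6: insert 11 -> lo=[11, 19, 20] hi=[28, 29, 36] -> (len(lo)=3, len(hi)=3, max(lo)=20)

Answer: (1,0,19) (1,1,19) (2,1,28) (2,2,28) (3,2,28) (3,3,20)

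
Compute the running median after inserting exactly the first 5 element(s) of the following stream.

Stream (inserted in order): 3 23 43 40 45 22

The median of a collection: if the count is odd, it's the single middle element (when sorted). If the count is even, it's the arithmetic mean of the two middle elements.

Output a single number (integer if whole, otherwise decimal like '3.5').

Answer: 40

Derivation:
Step 1: insert 3 -> lo=[3] (size 1, max 3) hi=[] (size 0) -> median=3
Step 2: insert 23 -> lo=[3] (size 1, max 3) hi=[23] (size 1, min 23) -> median=13
Step 3: insert 43 -> lo=[3, 23] (size 2, max 23) hi=[43] (size 1, min 43) -> median=23
Step 4: insert 40 -> lo=[3, 23] (size 2, max 23) hi=[40, 43] (size 2, min 40) -> median=31.5
Step 5: insert 45 -> lo=[3, 23, 40] (size 3, max 40) hi=[43, 45] (size 2, min 43) -> median=40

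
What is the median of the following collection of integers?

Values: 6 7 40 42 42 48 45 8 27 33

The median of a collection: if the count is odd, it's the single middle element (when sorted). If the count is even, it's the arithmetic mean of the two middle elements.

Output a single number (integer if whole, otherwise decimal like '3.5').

Answer: 36.5

Derivation:
Step 1: insert 6 -> lo=[6] (size 1, max 6) hi=[] (size 0) -> median=6
Step 2: insert 7 -> lo=[6] (size 1, max 6) hi=[7] (size 1, min 7) -> median=6.5
Step 3: insert 40 -> lo=[6, 7] (size 2, max 7) hi=[40] (size 1, min 40) -> median=7
Step 4: insert 42 -> lo=[6, 7] (size 2, max 7) hi=[40, 42] (size 2, min 40) -> median=23.5
Step 5: insert 42 -> lo=[6, 7, 40] (size 3, max 40) hi=[42, 42] (size 2, min 42) -> median=40
Step 6: insert 48 -> lo=[6, 7, 40] (size 3, max 40) hi=[42, 42, 48] (size 3, min 42) -> median=41
Step 7: insert 45 -> lo=[6, 7, 40, 42] (size 4, max 42) hi=[42, 45, 48] (size 3, min 42) -> median=42
Step 8: insert 8 -> lo=[6, 7, 8, 40] (size 4, max 40) hi=[42, 42, 45, 48] (size 4, min 42) -> median=41
Step 9: insert 27 -> lo=[6, 7, 8, 27, 40] (size 5, max 40) hi=[42, 42, 45, 48] (size 4, min 42) -> median=40
Step 10: insert 33 -> lo=[6, 7, 8, 27, 33] (size 5, max 33) hi=[40, 42, 42, 45, 48] (size 5, min 40) -> median=36.5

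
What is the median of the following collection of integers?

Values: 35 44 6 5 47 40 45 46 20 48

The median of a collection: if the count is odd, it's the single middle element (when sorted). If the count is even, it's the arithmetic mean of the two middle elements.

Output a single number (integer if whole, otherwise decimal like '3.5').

Answer: 42

Derivation:
Step 1: insert 35 -> lo=[35] (size 1, max 35) hi=[] (size 0) -> median=35
Step 2: insert 44 -> lo=[35] (size 1, max 35) hi=[44] (size 1, min 44) -> median=39.5
Step 3: insert 6 -> lo=[6, 35] (size 2, max 35) hi=[44] (size 1, min 44) -> median=35
Step 4: insert 5 -> lo=[5, 6] (size 2, max 6) hi=[35, 44] (size 2, min 35) -> median=20.5
Step 5: insert 47 -> lo=[5, 6, 35] (size 3, max 35) hi=[44, 47] (size 2, min 44) -> median=35
Step 6: insert 40 -> lo=[5, 6, 35] (size 3, max 35) hi=[40, 44, 47] (size 3, min 40) -> median=37.5
Step 7: insert 45 -> lo=[5, 6, 35, 40] (size 4, max 40) hi=[44, 45, 47] (size 3, min 44) -> median=40
Step 8: insert 46 -> lo=[5, 6, 35, 40] (size 4, max 40) hi=[44, 45, 46, 47] (size 4, min 44) -> median=42
Step 9: insert 20 -> lo=[5, 6, 20, 35, 40] (size 5, max 40) hi=[44, 45, 46, 47] (size 4, min 44) -> median=40
Step 10: insert 48 -> lo=[5, 6, 20, 35, 40] (size 5, max 40) hi=[44, 45, 46, 47, 48] (size 5, min 44) -> median=42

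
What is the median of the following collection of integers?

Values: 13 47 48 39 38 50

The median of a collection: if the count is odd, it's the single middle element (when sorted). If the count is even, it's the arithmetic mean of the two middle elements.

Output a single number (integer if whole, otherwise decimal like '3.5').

Step 1: insert 13 -> lo=[13] (size 1, max 13) hi=[] (size 0) -> median=13
Step 2: insert 47 -> lo=[13] (size 1, max 13) hi=[47] (size 1, min 47) -> median=30
Step 3: insert 48 -> lo=[13, 47] (size 2, max 47) hi=[48] (size 1, min 48) -> median=47
Step 4: insert 39 -> lo=[13, 39] (size 2, max 39) hi=[47, 48] (size 2, min 47) -> median=43
Step 5: insert 38 -> lo=[13, 38, 39] (size 3, max 39) hi=[47, 48] (size 2, min 47) -> median=39
Step 6: insert 50 -> lo=[13, 38, 39] (size 3, max 39) hi=[47, 48, 50] (size 3, min 47) -> median=43

Answer: 43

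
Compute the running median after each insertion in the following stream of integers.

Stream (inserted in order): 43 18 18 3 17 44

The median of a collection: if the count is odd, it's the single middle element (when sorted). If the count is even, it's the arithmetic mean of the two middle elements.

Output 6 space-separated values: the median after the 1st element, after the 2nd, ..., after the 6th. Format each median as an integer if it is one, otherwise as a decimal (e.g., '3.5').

Step 1: insert 43 -> lo=[43] (size 1, max 43) hi=[] (size 0) -> median=43
Step 2: insert 18 -> lo=[18] (size 1, max 18) hi=[43] (size 1, min 43) -> median=30.5
Step 3: insert 18 -> lo=[18, 18] (size 2, max 18) hi=[43] (size 1, min 43) -> median=18
Step 4: insert 3 -> lo=[3, 18] (size 2, max 18) hi=[18, 43] (size 2, min 18) -> median=18
Step 5: insert 17 -> lo=[3, 17, 18] (size 3, max 18) hi=[18, 43] (size 2, min 18) -> median=18
Step 6: insert 44 -> lo=[3, 17, 18] (size 3, max 18) hi=[18, 43, 44] (size 3, min 18) -> median=18

Answer: 43 30.5 18 18 18 18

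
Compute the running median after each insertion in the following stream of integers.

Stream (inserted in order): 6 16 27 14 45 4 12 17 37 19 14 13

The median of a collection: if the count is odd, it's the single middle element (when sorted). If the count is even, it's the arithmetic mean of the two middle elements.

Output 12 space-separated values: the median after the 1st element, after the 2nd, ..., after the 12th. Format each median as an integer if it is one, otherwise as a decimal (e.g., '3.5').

Step 1: insert 6 -> lo=[6] (size 1, max 6) hi=[] (size 0) -> median=6
Step 2: insert 16 -> lo=[6] (size 1, max 6) hi=[16] (size 1, min 16) -> median=11
Step 3: insert 27 -> lo=[6, 16] (size 2, max 16) hi=[27] (size 1, min 27) -> median=16
Step 4: insert 14 -> lo=[6, 14] (size 2, max 14) hi=[16, 27] (size 2, min 16) -> median=15
Step 5: insert 45 -> lo=[6, 14, 16] (size 3, max 16) hi=[27, 45] (size 2, min 27) -> median=16
Step 6: insert 4 -> lo=[4, 6, 14] (size 3, max 14) hi=[16, 27, 45] (size 3, min 16) -> median=15
Step 7: insert 12 -> lo=[4, 6, 12, 14] (size 4, max 14) hi=[16, 27, 45] (size 3, min 16) -> median=14
Step 8: insert 17 -> lo=[4, 6, 12, 14] (size 4, max 14) hi=[16, 17, 27, 45] (size 4, min 16) -> median=15
Step 9: insert 37 -> lo=[4, 6, 12, 14, 16] (size 5, max 16) hi=[17, 27, 37, 45] (size 4, min 17) -> median=16
Step 10: insert 19 -> lo=[4, 6, 12, 14, 16] (size 5, max 16) hi=[17, 19, 27, 37, 45] (size 5, min 17) -> median=16.5
Step 11: insert 14 -> lo=[4, 6, 12, 14, 14, 16] (size 6, max 16) hi=[17, 19, 27, 37, 45] (size 5, min 17) -> median=16
Step 12: insert 13 -> lo=[4, 6, 12, 13, 14, 14] (size 6, max 14) hi=[16, 17, 19, 27, 37, 45] (size 6, min 16) -> median=15

Answer: 6 11 16 15 16 15 14 15 16 16.5 16 15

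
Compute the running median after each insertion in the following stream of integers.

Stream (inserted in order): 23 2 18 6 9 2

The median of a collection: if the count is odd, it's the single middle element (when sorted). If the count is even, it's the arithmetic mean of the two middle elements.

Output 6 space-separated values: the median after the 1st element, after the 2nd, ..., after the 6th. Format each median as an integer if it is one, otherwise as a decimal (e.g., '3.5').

Answer: 23 12.5 18 12 9 7.5

Derivation:
Step 1: insert 23 -> lo=[23] (size 1, max 23) hi=[] (size 0) -> median=23
Step 2: insert 2 -> lo=[2] (size 1, max 2) hi=[23] (size 1, min 23) -> median=12.5
Step 3: insert 18 -> lo=[2, 18] (size 2, max 18) hi=[23] (size 1, min 23) -> median=18
Step 4: insert 6 -> lo=[2, 6] (size 2, max 6) hi=[18, 23] (size 2, min 18) -> median=12
Step 5: insert 9 -> lo=[2, 6, 9] (size 3, max 9) hi=[18, 23] (size 2, min 18) -> median=9
Step 6: insert 2 -> lo=[2, 2, 6] (size 3, max 6) hi=[9, 18, 23] (size 3, min 9) -> median=7.5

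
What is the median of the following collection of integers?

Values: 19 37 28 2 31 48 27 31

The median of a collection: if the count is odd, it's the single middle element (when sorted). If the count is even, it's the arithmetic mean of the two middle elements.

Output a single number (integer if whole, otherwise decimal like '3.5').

Answer: 29.5

Derivation:
Step 1: insert 19 -> lo=[19] (size 1, max 19) hi=[] (size 0) -> median=19
Step 2: insert 37 -> lo=[19] (size 1, max 19) hi=[37] (size 1, min 37) -> median=28
Step 3: insert 28 -> lo=[19, 28] (size 2, max 28) hi=[37] (size 1, min 37) -> median=28
Step 4: insert 2 -> lo=[2, 19] (size 2, max 19) hi=[28, 37] (size 2, min 28) -> median=23.5
Step 5: insert 31 -> lo=[2, 19, 28] (size 3, max 28) hi=[31, 37] (size 2, min 31) -> median=28
Step 6: insert 48 -> lo=[2, 19, 28] (size 3, max 28) hi=[31, 37, 48] (size 3, min 31) -> median=29.5
Step 7: insert 27 -> lo=[2, 19, 27, 28] (size 4, max 28) hi=[31, 37, 48] (size 3, min 31) -> median=28
Step 8: insert 31 -> lo=[2, 19, 27, 28] (size 4, max 28) hi=[31, 31, 37, 48] (size 4, min 31) -> median=29.5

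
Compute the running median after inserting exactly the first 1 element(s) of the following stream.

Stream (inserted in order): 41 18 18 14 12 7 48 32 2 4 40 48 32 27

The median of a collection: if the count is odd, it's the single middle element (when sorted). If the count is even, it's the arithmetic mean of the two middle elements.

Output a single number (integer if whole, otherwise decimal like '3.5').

Step 1: insert 41 -> lo=[41] (size 1, max 41) hi=[] (size 0) -> median=41

Answer: 41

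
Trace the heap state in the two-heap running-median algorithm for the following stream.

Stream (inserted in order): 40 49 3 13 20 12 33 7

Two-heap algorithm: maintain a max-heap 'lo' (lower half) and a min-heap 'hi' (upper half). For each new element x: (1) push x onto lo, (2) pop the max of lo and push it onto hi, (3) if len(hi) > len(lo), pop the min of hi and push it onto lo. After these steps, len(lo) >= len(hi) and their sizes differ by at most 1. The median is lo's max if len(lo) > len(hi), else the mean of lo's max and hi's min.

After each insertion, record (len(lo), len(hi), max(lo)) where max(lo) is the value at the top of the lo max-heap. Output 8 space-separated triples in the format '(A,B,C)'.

Step 1: insert 40 -> lo=[40] hi=[] -> (len(lo)=1, len(hi)=0, max(lo)=40)
Step 2: insert 49 -> lo=[40] hi=[49] -> (len(lo)=1, len(hi)=1, max(lo)=40)
Step 3: insert 3 -> lo=[3, 40] hi=[49] -> (len(lo)=2, len(hi)=1, max(lo)=40)
Step 4: insert 13 -> lo=[3, 13] hi=[40, 49] -> (len(lo)=2, len(hi)=2, max(lo)=13)
Step 5: insert 20 -> lo=[3, 13, 20] hi=[40, 49] -> (len(lo)=3, len(hi)=2, max(lo)=20)
Step 6: insert 12 -> lo=[3, 12, 13] hi=[20, 40, 49] -> (len(lo)=3, len(hi)=3, max(lo)=13)
Step 7: insert 33 -> lo=[3, 12, 13, 20] hi=[33, 40, 49] -> (len(lo)=4, len(hi)=3, max(lo)=20)
Step 8: insert 7 -> lo=[3, 7, 12, 13] hi=[20, 33, 40, 49] -> (len(lo)=4, len(hi)=4, max(lo)=13)

Answer: (1,0,40) (1,1,40) (2,1,40) (2,2,13) (3,2,20) (3,3,13) (4,3,20) (4,4,13)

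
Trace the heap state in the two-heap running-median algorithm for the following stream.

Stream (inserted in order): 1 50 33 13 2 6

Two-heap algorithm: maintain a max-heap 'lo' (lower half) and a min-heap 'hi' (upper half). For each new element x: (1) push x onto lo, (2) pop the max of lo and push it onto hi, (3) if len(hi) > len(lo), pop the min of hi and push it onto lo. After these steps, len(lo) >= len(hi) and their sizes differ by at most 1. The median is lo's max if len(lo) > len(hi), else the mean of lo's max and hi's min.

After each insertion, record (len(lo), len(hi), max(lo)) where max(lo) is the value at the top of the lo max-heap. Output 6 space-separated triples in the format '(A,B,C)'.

Step 1: insert 1 -> lo=[1] hi=[] -> (len(lo)=1, len(hi)=0, max(lo)=1)
Step 2: insert 50 -> lo=[1] hi=[50] -> (len(lo)=1, len(hi)=1, max(lo)=1)
Step 3: insert 33 -> lo=[1, 33] hi=[50] -> (len(lo)=2, len(hi)=1, max(lo)=33)
Step 4: insert 13 -> lo=[1, 13] hi=[33, 50] -> (len(lo)=2, len(hi)=2, max(lo)=13)
Step 5: insert 2 -> lo=[1, 2, 13] hi=[33, 50] -> (len(lo)=3, len(hi)=2, max(lo)=13)
Step 6: insert 6 -> lo=[1, 2, 6] hi=[13, 33, 50] -> (len(lo)=3, len(hi)=3, max(lo)=6)

Answer: (1,0,1) (1,1,1) (2,1,33) (2,2,13) (3,2,13) (3,3,6)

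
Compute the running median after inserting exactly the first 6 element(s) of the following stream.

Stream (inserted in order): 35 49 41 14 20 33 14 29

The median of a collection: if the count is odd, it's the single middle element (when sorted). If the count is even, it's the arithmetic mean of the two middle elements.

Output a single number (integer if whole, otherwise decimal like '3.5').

Step 1: insert 35 -> lo=[35] (size 1, max 35) hi=[] (size 0) -> median=35
Step 2: insert 49 -> lo=[35] (size 1, max 35) hi=[49] (size 1, min 49) -> median=42
Step 3: insert 41 -> lo=[35, 41] (size 2, max 41) hi=[49] (size 1, min 49) -> median=41
Step 4: insert 14 -> lo=[14, 35] (size 2, max 35) hi=[41, 49] (size 2, min 41) -> median=38
Step 5: insert 20 -> lo=[14, 20, 35] (size 3, max 35) hi=[41, 49] (size 2, min 41) -> median=35
Step 6: insert 33 -> lo=[14, 20, 33] (size 3, max 33) hi=[35, 41, 49] (size 3, min 35) -> median=34

Answer: 34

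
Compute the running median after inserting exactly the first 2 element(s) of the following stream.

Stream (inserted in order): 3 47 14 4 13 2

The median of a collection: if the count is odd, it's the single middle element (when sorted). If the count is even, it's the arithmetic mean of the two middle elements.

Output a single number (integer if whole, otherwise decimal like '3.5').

Step 1: insert 3 -> lo=[3] (size 1, max 3) hi=[] (size 0) -> median=3
Step 2: insert 47 -> lo=[3] (size 1, max 3) hi=[47] (size 1, min 47) -> median=25

Answer: 25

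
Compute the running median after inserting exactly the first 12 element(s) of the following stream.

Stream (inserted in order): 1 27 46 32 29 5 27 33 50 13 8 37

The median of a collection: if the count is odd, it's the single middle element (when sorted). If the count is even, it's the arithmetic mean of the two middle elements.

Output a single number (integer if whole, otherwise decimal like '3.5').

Answer: 28

Derivation:
Step 1: insert 1 -> lo=[1] (size 1, max 1) hi=[] (size 0) -> median=1
Step 2: insert 27 -> lo=[1] (size 1, max 1) hi=[27] (size 1, min 27) -> median=14
Step 3: insert 46 -> lo=[1, 27] (size 2, max 27) hi=[46] (size 1, min 46) -> median=27
Step 4: insert 32 -> lo=[1, 27] (size 2, max 27) hi=[32, 46] (size 2, min 32) -> median=29.5
Step 5: insert 29 -> lo=[1, 27, 29] (size 3, max 29) hi=[32, 46] (size 2, min 32) -> median=29
Step 6: insert 5 -> lo=[1, 5, 27] (size 3, max 27) hi=[29, 32, 46] (size 3, min 29) -> median=28
Step 7: insert 27 -> lo=[1, 5, 27, 27] (size 4, max 27) hi=[29, 32, 46] (size 3, min 29) -> median=27
Step 8: insert 33 -> lo=[1, 5, 27, 27] (size 4, max 27) hi=[29, 32, 33, 46] (size 4, min 29) -> median=28
Step 9: insert 50 -> lo=[1, 5, 27, 27, 29] (size 5, max 29) hi=[32, 33, 46, 50] (size 4, min 32) -> median=29
Step 10: insert 13 -> lo=[1, 5, 13, 27, 27] (size 5, max 27) hi=[29, 32, 33, 46, 50] (size 5, min 29) -> median=28
Step 11: insert 8 -> lo=[1, 5, 8, 13, 27, 27] (size 6, max 27) hi=[29, 32, 33, 46, 50] (size 5, min 29) -> median=27
Step 12: insert 37 -> lo=[1, 5, 8, 13, 27, 27] (size 6, max 27) hi=[29, 32, 33, 37, 46, 50] (size 6, min 29) -> median=28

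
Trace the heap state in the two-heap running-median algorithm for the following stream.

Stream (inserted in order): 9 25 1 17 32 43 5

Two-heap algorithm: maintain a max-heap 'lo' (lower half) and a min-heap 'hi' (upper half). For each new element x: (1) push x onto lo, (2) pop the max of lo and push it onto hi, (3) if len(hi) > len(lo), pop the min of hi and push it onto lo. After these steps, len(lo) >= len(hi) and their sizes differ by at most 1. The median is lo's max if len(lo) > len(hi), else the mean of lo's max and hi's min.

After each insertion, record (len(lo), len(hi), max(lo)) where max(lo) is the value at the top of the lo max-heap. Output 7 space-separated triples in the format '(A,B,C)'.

Step 1: insert 9 -> lo=[9] hi=[] -> (len(lo)=1, len(hi)=0, max(lo)=9)
Step 2: insert 25 -> lo=[9] hi=[25] -> (len(lo)=1, len(hi)=1, max(lo)=9)
Step 3: insert 1 -> lo=[1, 9] hi=[25] -> (len(lo)=2, len(hi)=1, max(lo)=9)
Step 4: insert 17 -> lo=[1, 9] hi=[17, 25] -> (len(lo)=2, len(hi)=2, max(lo)=9)
Step 5: insert 32 -> lo=[1, 9, 17] hi=[25, 32] -> (len(lo)=3, len(hi)=2, max(lo)=17)
Step 6: insert 43 -> lo=[1, 9, 17] hi=[25, 32, 43] -> (len(lo)=3, len(hi)=3, max(lo)=17)
Step 7: insert 5 -> lo=[1, 5, 9, 17] hi=[25, 32, 43] -> (len(lo)=4, len(hi)=3, max(lo)=17)

Answer: (1,0,9) (1,1,9) (2,1,9) (2,2,9) (3,2,17) (3,3,17) (4,3,17)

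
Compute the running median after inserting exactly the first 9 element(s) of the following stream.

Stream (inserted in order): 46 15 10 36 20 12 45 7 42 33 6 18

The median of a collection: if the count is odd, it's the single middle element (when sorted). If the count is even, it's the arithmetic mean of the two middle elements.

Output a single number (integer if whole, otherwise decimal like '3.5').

Step 1: insert 46 -> lo=[46] (size 1, max 46) hi=[] (size 0) -> median=46
Step 2: insert 15 -> lo=[15] (size 1, max 15) hi=[46] (size 1, min 46) -> median=30.5
Step 3: insert 10 -> lo=[10, 15] (size 2, max 15) hi=[46] (size 1, min 46) -> median=15
Step 4: insert 36 -> lo=[10, 15] (size 2, max 15) hi=[36, 46] (size 2, min 36) -> median=25.5
Step 5: insert 20 -> lo=[10, 15, 20] (size 3, max 20) hi=[36, 46] (size 2, min 36) -> median=20
Step 6: insert 12 -> lo=[10, 12, 15] (size 3, max 15) hi=[20, 36, 46] (size 3, min 20) -> median=17.5
Step 7: insert 45 -> lo=[10, 12, 15, 20] (size 4, max 20) hi=[36, 45, 46] (size 3, min 36) -> median=20
Step 8: insert 7 -> lo=[7, 10, 12, 15] (size 4, max 15) hi=[20, 36, 45, 46] (size 4, min 20) -> median=17.5
Step 9: insert 42 -> lo=[7, 10, 12, 15, 20] (size 5, max 20) hi=[36, 42, 45, 46] (size 4, min 36) -> median=20

Answer: 20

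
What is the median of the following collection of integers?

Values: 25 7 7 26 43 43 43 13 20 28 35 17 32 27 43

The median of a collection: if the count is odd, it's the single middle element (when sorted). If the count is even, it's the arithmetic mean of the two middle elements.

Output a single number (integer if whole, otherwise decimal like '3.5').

Answer: 27

Derivation:
Step 1: insert 25 -> lo=[25] (size 1, max 25) hi=[] (size 0) -> median=25
Step 2: insert 7 -> lo=[7] (size 1, max 7) hi=[25] (size 1, min 25) -> median=16
Step 3: insert 7 -> lo=[7, 7] (size 2, max 7) hi=[25] (size 1, min 25) -> median=7
Step 4: insert 26 -> lo=[7, 7] (size 2, max 7) hi=[25, 26] (size 2, min 25) -> median=16
Step 5: insert 43 -> lo=[7, 7, 25] (size 3, max 25) hi=[26, 43] (size 2, min 26) -> median=25
Step 6: insert 43 -> lo=[7, 7, 25] (size 3, max 25) hi=[26, 43, 43] (size 3, min 26) -> median=25.5
Step 7: insert 43 -> lo=[7, 7, 25, 26] (size 4, max 26) hi=[43, 43, 43] (size 3, min 43) -> median=26
Step 8: insert 13 -> lo=[7, 7, 13, 25] (size 4, max 25) hi=[26, 43, 43, 43] (size 4, min 26) -> median=25.5
Step 9: insert 20 -> lo=[7, 7, 13, 20, 25] (size 5, max 25) hi=[26, 43, 43, 43] (size 4, min 26) -> median=25
Step 10: insert 28 -> lo=[7, 7, 13, 20, 25] (size 5, max 25) hi=[26, 28, 43, 43, 43] (size 5, min 26) -> median=25.5
Step 11: insert 35 -> lo=[7, 7, 13, 20, 25, 26] (size 6, max 26) hi=[28, 35, 43, 43, 43] (size 5, min 28) -> median=26
Step 12: insert 17 -> lo=[7, 7, 13, 17, 20, 25] (size 6, max 25) hi=[26, 28, 35, 43, 43, 43] (size 6, min 26) -> median=25.5
Step 13: insert 32 -> lo=[7, 7, 13, 17, 20, 25, 26] (size 7, max 26) hi=[28, 32, 35, 43, 43, 43] (size 6, min 28) -> median=26
Step 14: insert 27 -> lo=[7, 7, 13, 17, 20, 25, 26] (size 7, max 26) hi=[27, 28, 32, 35, 43, 43, 43] (size 7, min 27) -> median=26.5
Step 15: insert 43 -> lo=[7, 7, 13, 17, 20, 25, 26, 27] (size 8, max 27) hi=[28, 32, 35, 43, 43, 43, 43] (size 7, min 28) -> median=27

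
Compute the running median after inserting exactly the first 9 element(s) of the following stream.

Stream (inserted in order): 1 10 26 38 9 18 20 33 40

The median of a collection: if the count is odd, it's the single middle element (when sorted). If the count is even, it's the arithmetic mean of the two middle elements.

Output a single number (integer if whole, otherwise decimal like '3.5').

Step 1: insert 1 -> lo=[1] (size 1, max 1) hi=[] (size 0) -> median=1
Step 2: insert 10 -> lo=[1] (size 1, max 1) hi=[10] (size 1, min 10) -> median=5.5
Step 3: insert 26 -> lo=[1, 10] (size 2, max 10) hi=[26] (size 1, min 26) -> median=10
Step 4: insert 38 -> lo=[1, 10] (size 2, max 10) hi=[26, 38] (size 2, min 26) -> median=18
Step 5: insert 9 -> lo=[1, 9, 10] (size 3, max 10) hi=[26, 38] (size 2, min 26) -> median=10
Step 6: insert 18 -> lo=[1, 9, 10] (size 3, max 10) hi=[18, 26, 38] (size 3, min 18) -> median=14
Step 7: insert 20 -> lo=[1, 9, 10, 18] (size 4, max 18) hi=[20, 26, 38] (size 3, min 20) -> median=18
Step 8: insert 33 -> lo=[1, 9, 10, 18] (size 4, max 18) hi=[20, 26, 33, 38] (size 4, min 20) -> median=19
Step 9: insert 40 -> lo=[1, 9, 10, 18, 20] (size 5, max 20) hi=[26, 33, 38, 40] (size 4, min 26) -> median=20

Answer: 20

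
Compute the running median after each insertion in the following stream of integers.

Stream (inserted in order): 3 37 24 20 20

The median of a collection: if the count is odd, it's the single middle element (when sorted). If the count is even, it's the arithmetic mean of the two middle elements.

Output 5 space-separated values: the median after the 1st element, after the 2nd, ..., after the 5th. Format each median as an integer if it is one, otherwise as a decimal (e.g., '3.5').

Step 1: insert 3 -> lo=[3] (size 1, max 3) hi=[] (size 0) -> median=3
Step 2: insert 37 -> lo=[3] (size 1, max 3) hi=[37] (size 1, min 37) -> median=20
Step 3: insert 24 -> lo=[3, 24] (size 2, max 24) hi=[37] (size 1, min 37) -> median=24
Step 4: insert 20 -> lo=[3, 20] (size 2, max 20) hi=[24, 37] (size 2, min 24) -> median=22
Step 5: insert 20 -> lo=[3, 20, 20] (size 3, max 20) hi=[24, 37] (size 2, min 24) -> median=20

Answer: 3 20 24 22 20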